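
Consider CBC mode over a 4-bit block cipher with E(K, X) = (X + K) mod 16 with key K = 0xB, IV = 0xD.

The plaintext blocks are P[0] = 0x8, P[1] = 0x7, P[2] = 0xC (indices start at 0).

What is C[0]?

CBC encryption: C_i = E(K, P_i ⊕ C_{i−1}), with C_{−1} = IV.
C[0]: P[0] ⊕ 0xD = 0x5; E(K, 0x5) = 0x0.

C[0] = 0x0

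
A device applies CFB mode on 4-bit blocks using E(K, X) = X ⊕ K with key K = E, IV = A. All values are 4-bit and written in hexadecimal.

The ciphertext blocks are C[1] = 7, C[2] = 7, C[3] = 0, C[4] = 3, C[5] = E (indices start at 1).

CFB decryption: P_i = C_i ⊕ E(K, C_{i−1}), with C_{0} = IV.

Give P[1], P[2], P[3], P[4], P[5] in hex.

P[1] = 3, P[2] = E, P[3] = 9, P[4] = D, P[5] = 3

P[1]: E(K, A) = 4; 7 ⊕ 4 = 3.
P[2]: E(K, 7) = 9; 7 ⊕ 9 = E.
P[3]: E(K, 7) = 9; 0 ⊕ 9 = 9.
P[4]: E(K, 0) = E; 3 ⊕ E = D.
P[5]: E(K, 3) = D; E ⊕ D = 3.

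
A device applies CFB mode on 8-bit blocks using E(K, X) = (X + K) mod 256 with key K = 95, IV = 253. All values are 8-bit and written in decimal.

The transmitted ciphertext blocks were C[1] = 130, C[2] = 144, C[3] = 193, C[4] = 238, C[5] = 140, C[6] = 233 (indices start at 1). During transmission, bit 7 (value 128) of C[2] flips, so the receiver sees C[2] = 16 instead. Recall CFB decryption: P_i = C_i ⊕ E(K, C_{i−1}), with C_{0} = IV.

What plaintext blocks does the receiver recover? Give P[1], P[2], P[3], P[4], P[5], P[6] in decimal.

P[1] = 222, P[2] = 241, P[3] = 174, P[4] = 206, P[5] = 193, P[6] = 2

Only C[2] changed, to 16. In CFB, a change in C_i flips the same bit in P_i and garbles P_{i+1}. Decrypting the received ciphertext:
P[1]: E(K, 253) = 92; 130 ⊕ 92 = 222.
P[2]: E(K, 130) = 225; 16 ⊕ 225 = 241.
P[3]: E(K, 16) = 111; 193 ⊕ 111 = 174.
P[4]: E(K, 193) = 32; 238 ⊕ 32 = 206.
P[5]: E(K, 238) = 77; 140 ⊕ 77 = 193.
P[6]: E(K, 140) = 235; 233 ⊕ 235 = 2.
Blocks that differ from the original plaintext: P[2], P[3].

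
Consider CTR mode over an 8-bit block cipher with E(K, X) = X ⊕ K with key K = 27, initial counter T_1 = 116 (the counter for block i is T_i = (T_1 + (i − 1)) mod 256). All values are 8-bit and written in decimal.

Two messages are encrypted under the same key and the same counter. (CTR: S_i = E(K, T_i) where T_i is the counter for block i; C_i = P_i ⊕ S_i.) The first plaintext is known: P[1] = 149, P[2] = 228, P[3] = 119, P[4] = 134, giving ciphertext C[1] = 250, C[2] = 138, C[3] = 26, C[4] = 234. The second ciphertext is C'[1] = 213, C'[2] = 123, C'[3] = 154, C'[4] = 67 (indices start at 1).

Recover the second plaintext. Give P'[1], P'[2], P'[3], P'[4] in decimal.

In CTR with a reused counter, both messages share the same keystream S_i, so C_i ⊕ C'_i = P_i ⊕ P'_i and thus P'_i = P_i ⊕ C_i ⊕ C'_i.
P'[1]: 149 ⊕ 250 ⊕ 213 = 186.
P'[2]: 228 ⊕ 138 ⊕ 123 = 21.
P'[3]: 119 ⊕ 26 ⊕ 154 = 247.
P'[4]: 134 ⊕ 234 ⊕ 67 = 47.

P'[1] = 186, P'[2] = 21, P'[3] = 247, P'[4] = 47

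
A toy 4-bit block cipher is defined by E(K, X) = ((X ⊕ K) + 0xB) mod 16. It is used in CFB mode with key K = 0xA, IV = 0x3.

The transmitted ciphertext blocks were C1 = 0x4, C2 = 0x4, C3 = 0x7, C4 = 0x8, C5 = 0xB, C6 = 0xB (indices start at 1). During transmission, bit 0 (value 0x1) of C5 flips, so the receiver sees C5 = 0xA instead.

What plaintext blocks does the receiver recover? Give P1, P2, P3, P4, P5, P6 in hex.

CFB decryption: P_i = C_i ⊕ E(K, C_{i−1}), with C_{0} = IV.
Only C5 changed, to 0xA. In CFB, a change in C_i flips the same bit in P_i and garbles P_{i+1}. Decrypting the received ciphertext:
P1: E(K, 0x3) = 0x4; 0x4 ⊕ 0x4 = 0x0.
P2: E(K, 0x4) = 0x9; 0x4 ⊕ 0x9 = 0xD.
P3: E(K, 0x4) = 0x9; 0x7 ⊕ 0x9 = 0xE.
P4: E(K, 0x7) = 0x8; 0x8 ⊕ 0x8 = 0x0.
P5: E(K, 0x8) = 0xD; 0xA ⊕ 0xD = 0x7.
P6: E(K, 0xA) = 0xB; 0xB ⊕ 0xB = 0x0.
Blocks that differ from the original plaintext: P5, P6.

P1 = 0x0, P2 = 0xD, P3 = 0xE, P4 = 0x0, P5 = 0x7, P6 = 0x0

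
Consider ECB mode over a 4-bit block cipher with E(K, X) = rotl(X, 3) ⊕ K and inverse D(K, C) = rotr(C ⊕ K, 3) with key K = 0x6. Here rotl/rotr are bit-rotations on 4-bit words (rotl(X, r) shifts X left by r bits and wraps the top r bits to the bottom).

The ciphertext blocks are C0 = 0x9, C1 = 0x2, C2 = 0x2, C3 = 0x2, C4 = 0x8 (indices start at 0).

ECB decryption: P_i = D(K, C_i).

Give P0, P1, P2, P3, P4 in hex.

P0: D(K, 0x9) = 0xF.
P1: D(K, 0x2) = 0x8.
P2: D(K, 0x2) = 0x8.
P3: D(K, 0x2) = 0x8.
P4: D(K, 0x8) = 0xD.

P0 = 0xF, P1 = 0x8, P2 = 0x8, P3 = 0x8, P4 = 0xD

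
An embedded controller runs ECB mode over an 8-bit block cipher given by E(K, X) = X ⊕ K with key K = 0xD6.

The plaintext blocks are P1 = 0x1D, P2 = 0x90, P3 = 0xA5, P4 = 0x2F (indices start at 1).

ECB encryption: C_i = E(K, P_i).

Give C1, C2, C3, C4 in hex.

C1: E(K, 0x1D) = 0xCB.
C2: E(K, 0x90) = 0x46.
C3: E(K, 0xA5) = 0x73.
C4: E(K, 0x2F) = 0xF9.

C1 = 0xCB, C2 = 0x46, C3 = 0x73, C4 = 0xF9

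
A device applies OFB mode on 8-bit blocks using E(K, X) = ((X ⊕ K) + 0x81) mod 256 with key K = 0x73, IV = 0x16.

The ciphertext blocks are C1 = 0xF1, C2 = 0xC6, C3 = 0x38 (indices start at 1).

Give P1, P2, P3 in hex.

OFB decryption: S_i = E(K, S_{i−1}) with S_{0} = IV; P_i = C_i ⊕ S_i.
P1: S = E(K, 0x16) = 0xE6; 0xF1 ⊕ 0xE6 = 0x17.
P2: S = E(K, 0xE6) = 0x16; 0xC6 ⊕ 0x16 = 0xD0.
P3: S = E(K, 0x16) = 0xE6; 0x38 ⊕ 0xE6 = 0xDE.

P1 = 0x17, P2 = 0xD0, P3 = 0xDE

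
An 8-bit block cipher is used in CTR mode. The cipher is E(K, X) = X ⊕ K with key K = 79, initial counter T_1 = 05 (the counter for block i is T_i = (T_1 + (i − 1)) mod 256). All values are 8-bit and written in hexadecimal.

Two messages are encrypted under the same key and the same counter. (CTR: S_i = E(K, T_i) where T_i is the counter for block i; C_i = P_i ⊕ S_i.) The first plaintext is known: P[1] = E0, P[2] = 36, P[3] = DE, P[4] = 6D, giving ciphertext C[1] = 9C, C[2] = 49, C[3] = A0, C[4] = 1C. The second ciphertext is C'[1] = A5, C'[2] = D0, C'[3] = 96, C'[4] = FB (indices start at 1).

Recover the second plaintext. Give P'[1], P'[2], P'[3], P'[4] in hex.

P'[1] = D9, P'[2] = AF, P'[3] = E8, P'[4] = 8A

In CTR with a reused counter, both messages share the same keystream S_i, so C_i ⊕ C'_i = P_i ⊕ P'_i and thus P'_i = P_i ⊕ C_i ⊕ C'_i.
P'[1]: E0 ⊕ 9C ⊕ A5 = D9.
P'[2]: 36 ⊕ 49 ⊕ D0 = AF.
P'[3]: DE ⊕ A0 ⊕ 96 = E8.
P'[4]: 6D ⊕ 1C ⊕ FB = 8A.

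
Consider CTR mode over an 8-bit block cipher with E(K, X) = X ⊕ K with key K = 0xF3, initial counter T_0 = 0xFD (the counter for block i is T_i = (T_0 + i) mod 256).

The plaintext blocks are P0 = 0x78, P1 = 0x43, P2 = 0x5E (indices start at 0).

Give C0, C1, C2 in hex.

C0 = 0x76, C1 = 0x4E, C2 = 0x52

CTR encryption: S_i = E(K, T_i) where T_i is the counter for block i; C_i = P_i ⊕ S_i.
C0: T = 0xFD, S = E(K, T) = 0x0E; 0x78 ⊕ 0x0E = 0x76.
C1: T = 0xFE, S = E(K, T) = 0x0D; 0x43 ⊕ 0x0D = 0x4E.
C2: T = 0xFF, S = E(K, T) = 0x0C; 0x5E ⊕ 0x0C = 0x52.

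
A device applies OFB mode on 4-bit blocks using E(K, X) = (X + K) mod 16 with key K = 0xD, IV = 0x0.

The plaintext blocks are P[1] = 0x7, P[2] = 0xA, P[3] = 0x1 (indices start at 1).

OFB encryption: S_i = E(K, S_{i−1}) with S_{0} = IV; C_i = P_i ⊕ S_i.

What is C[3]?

C[3] = 0x6

C[1]: S = E(K, 0x0) = 0xD; 0x7 ⊕ 0xD = 0xA.
C[2]: S = E(K, 0xD) = 0xA; 0xA ⊕ 0xA = 0x0.
C[3]: S = E(K, 0xA) = 0x7; 0x1 ⊕ 0x7 = 0x6.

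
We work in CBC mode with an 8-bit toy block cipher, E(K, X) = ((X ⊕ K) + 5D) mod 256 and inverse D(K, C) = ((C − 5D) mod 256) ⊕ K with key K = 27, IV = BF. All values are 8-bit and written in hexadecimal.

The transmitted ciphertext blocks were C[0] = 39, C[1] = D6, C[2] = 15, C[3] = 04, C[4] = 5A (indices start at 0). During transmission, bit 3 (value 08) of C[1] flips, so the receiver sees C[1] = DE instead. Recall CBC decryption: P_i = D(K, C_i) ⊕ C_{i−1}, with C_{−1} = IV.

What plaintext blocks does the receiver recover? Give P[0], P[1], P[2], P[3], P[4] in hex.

P[0] = 44, P[1] = 9F, P[2] = 41, P[3] = 95, P[4] = DE

Only C[1] changed, to DE. In CBC, a change in C_i garbles P_i and flips the same bit in P_{i+1}. Decrypting the received ciphertext:
P[0]: D(K, 39) = FB; FB ⊕ BF = 44.
P[1]: D(K, DE) = A6; A6 ⊕ 39 = 9F.
P[2]: D(K, 15) = 9F; 9F ⊕ DE = 41.
P[3]: D(K, 04) = 80; 80 ⊕ 15 = 95.
P[4]: D(K, 5A) = DA; DA ⊕ 04 = DE.
Blocks that differ from the original plaintext: P[1], P[2].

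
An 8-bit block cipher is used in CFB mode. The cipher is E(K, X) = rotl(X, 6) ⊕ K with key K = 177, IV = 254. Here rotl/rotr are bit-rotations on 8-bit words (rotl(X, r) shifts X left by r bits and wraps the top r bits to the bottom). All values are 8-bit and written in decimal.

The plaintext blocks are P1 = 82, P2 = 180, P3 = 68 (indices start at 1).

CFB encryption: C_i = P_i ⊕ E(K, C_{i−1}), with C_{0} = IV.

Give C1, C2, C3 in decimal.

C1 = 92, C2 = 18, C3 = 113

C1: E(K, 254) = 14; 82 ⊕ 14 = 92.
C2: E(K, 92) = 166; 180 ⊕ 166 = 18.
C3: E(K, 18) = 53; 68 ⊕ 53 = 113.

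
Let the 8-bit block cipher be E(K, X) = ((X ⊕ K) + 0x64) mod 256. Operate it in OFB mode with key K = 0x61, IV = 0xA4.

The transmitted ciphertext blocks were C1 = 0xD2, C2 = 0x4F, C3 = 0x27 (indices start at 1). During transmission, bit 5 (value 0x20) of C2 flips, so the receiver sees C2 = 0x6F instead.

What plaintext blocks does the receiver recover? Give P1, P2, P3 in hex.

P1 = 0xFB, P2 = 0xC3, P3 = 0x16

OFB decryption: S_i = E(K, S_{i−1}) with S_{0} = IV; P_i = C_i ⊕ S_i.
Only C2 changed, to 0x6F. In OFB, a change in C_i flips the same bit in P_i only; the keystream is unaffected. Decrypting the received ciphertext:
P1: S = E(K, 0xA4) = 0x29; 0xD2 ⊕ 0x29 = 0xFB.
P2: S = E(K, 0x29) = 0xAC; 0x6F ⊕ 0xAC = 0xC3.
P3: S = E(K, 0xAC) = 0x31; 0x27 ⊕ 0x31 = 0x16.
Blocks that differ from the original plaintext: P2.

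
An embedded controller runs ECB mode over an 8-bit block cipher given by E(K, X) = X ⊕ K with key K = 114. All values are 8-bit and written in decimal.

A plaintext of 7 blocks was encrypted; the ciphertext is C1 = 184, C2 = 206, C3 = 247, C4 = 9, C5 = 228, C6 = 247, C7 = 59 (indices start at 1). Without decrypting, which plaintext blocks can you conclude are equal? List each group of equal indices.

ECB encrypts each block independently with the same key, so equal ciphertext blocks imply equal plaintext blocks.
C3 = C6 = 247, so P3 = P6.

P3 = P6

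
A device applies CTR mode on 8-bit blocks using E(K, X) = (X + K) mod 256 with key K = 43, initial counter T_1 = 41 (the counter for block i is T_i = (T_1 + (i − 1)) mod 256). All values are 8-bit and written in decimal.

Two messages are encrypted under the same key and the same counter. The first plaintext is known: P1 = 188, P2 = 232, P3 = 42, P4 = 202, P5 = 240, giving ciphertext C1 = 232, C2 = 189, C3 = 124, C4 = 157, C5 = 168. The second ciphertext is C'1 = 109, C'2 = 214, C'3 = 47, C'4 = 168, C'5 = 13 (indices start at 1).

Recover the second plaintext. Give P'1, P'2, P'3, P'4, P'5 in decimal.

P'1 = 57, P'2 = 131, P'3 = 121, P'4 = 255, P'5 = 85

In CTR with a reused counter, both messages share the same keystream S_i, so C_i ⊕ C'_i = P_i ⊕ P'_i and thus P'_i = P_i ⊕ C_i ⊕ C'_i.
P'1: 188 ⊕ 232 ⊕ 109 = 57.
P'2: 232 ⊕ 189 ⊕ 214 = 131.
P'3: 42 ⊕ 124 ⊕ 47 = 121.
P'4: 202 ⊕ 157 ⊕ 168 = 255.
P'5: 240 ⊕ 168 ⊕ 13 = 85.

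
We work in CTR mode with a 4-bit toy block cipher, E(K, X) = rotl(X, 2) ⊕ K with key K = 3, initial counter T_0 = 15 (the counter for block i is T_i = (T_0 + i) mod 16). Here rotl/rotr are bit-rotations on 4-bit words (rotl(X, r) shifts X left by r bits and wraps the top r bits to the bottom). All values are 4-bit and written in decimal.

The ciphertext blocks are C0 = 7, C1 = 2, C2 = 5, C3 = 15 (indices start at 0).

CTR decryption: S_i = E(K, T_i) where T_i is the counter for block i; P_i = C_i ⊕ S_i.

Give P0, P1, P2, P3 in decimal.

P0 = 11, P1 = 1, P2 = 2, P3 = 4

P0: T = 15, S = E(K, T) = 12; 7 ⊕ 12 = 11.
P1: T = 0, S = E(K, T) = 3; 2 ⊕ 3 = 1.
P2: T = 1, S = E(K, T) = 7; 5 ⊕ 7 = 2.
P3: T = 2, S = E(K, T) = 11; 15 ⊕ 11 = 4.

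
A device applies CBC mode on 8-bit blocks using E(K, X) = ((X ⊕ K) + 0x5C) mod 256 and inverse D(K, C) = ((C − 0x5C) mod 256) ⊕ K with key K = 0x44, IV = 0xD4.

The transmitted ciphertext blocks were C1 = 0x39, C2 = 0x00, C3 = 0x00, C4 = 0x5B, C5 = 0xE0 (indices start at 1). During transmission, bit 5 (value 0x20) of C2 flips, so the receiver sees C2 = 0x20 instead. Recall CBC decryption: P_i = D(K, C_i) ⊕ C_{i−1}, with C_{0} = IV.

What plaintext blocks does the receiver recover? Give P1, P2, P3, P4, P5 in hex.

Only C2 changed, to 0x20. In CBC, a change in C_i garbles P_i and flips the same bit in P_{i+1}. Decrypting the received ciphertext:
P1: D(K, 0x39) = 0x99; 0x99 ⊕ 0xD4 = 0x4D.
P2: D(K, 0x20) = 0x80; 0x80 ⊕ 0x39 = 0xB9.
P3: D(K, 0x00) = 0xE0; 0xE0 ⊕ 0x20 = 0xC0.
P4: D(K, 0x5B) = 0xBB; 0xBB ⊕ 0x00 = 0xBB.
P5: D(K, 0xE0) = 0xC0; 0xC0 ⊕ 0x5B = 0x9B.
Blocks that differ from the original plaintext: P2, P3.

P1 = 0x4D, P2 = 0xB9, P3 = 0xC0, P4 = 0xBB, P5 = 0x9B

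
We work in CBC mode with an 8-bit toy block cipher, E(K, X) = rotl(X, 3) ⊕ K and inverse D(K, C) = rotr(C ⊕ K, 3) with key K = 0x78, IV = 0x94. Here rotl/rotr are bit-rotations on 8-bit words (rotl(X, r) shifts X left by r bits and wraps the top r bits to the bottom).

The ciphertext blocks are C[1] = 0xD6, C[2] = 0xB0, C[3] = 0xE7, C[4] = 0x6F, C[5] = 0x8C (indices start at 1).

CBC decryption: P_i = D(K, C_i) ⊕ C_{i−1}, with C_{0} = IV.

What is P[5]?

P[5] = 0xF1

P[5]: D(K, 0x8C) = 0x9E; 0x9E ⊕ 0x6F = 0xF1.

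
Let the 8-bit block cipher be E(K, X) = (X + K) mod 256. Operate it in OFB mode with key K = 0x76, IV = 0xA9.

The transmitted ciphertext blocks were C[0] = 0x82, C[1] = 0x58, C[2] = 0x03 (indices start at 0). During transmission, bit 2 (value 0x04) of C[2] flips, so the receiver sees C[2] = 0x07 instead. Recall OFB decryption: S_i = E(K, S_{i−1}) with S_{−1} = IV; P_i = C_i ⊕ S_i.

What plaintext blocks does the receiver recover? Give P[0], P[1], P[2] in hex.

P[0] = 0x9D, P[1] = 0xCD, P[2] = 0x0C

Only C[2] changed, to 0x07. In OFB, a change in C_i flips the same bit in P_i only; the keystream is unaffected. Decrypting the received ciphertext:
P[0]: S = E(K, 0xA9) = 0x1F; 0x82 ⊕ 0x1F = 0x9D.
P[1]: S = E(K, 0x1F) = 0x95; 0x58 ⊕ 0x95 = 0xCD.
P[2]: S = E(K, 0x95) = 0x0B; 0x07 ⊕ 0x0B = 0x0C.
Blocks that differ from the original plaintext: P[2].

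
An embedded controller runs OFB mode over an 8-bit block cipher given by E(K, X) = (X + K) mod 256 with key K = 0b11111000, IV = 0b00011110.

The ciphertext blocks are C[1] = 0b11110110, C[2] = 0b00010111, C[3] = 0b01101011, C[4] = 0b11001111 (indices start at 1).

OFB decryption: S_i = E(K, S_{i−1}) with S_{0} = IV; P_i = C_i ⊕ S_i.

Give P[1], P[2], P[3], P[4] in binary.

P[1]: S = E(K, 0b00011110) = 0b00010110; 0b11110110 ⊕ 0b00010110 = 0b11100000.
P[2]: S = E(K, 0b00010110) = 0b00001110; 0b00010111 ⊕ 0b00001110 = 0b00011001.
P[3]: S = E(K, 0b00001110) = 0b00000110; 0b01101011 ⊕ 0b00000110 = 0b01101101.
P[4]: S = E(K, 0b00000110) = 0b11111110; 0b11001111 ⊕ 0b11111110 = 0b00110001.

P[1] = 0b11100000, P[2] = 0b00011001, P[3] = 0b01101101, P[4] = 0b00110001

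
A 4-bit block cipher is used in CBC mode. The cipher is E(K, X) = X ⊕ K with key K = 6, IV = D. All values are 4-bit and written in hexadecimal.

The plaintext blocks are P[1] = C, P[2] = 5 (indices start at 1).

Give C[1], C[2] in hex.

C[1] = 7, C[2] = 4

CBC encryption: C_i = E(K, P_i ⊕ C_{i−1}), with C_{0} = IV.
C[1]: P[1] ⊕ D = 1; E(K, 1) = 7.
C[2]: P[2] ⊕ 7 = 2; E(K, 2) = 4.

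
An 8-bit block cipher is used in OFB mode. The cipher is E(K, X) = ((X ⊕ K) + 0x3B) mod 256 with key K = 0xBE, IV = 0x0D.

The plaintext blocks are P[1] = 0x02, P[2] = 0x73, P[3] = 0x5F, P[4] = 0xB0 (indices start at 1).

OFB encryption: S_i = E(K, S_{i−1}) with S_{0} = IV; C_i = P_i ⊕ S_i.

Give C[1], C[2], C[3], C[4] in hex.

C[1]: S = E(K, 0x0D) = 0xEE; 0x02 ⊕ 0xEE = 0xEC.
C[2]: S = E(K, 0xEE) = 0x8B; 0x73 ⊕ 0x8B = 0xF8.
C[3]: S = E(K, 0x8B) = 0x70; 0x5F ⊕ 0x70 = 0x2F.
C[4]: S = E(K, 0x70) = 0x09; 0xB0 ⊕ 0x09 = 0xB9.

C[1] = 0xEC, C[2] = 0xF8, C[3] = 0x2F, C[4] = 0xB9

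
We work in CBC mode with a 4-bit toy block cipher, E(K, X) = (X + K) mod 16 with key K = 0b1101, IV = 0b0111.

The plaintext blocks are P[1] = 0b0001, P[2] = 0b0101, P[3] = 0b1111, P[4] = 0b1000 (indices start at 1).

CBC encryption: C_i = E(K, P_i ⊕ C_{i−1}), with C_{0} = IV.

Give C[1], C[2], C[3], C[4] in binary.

C[1]: P[1] ⊕ 0b0111 = 0b0110; E(K, 0b0110) = 0b0011.
C[2]: P[2] ⊕ 0b0011 = 0b0110; E(K, 0b0110) = 0b0011.
C[3]: P[3] ⊕ 0b0011 = 0b1100; E(K, 0b1100) = 0b1001.
C[4]: P[4] ⊕ 0b1001 = 0b0001; E(K, 0b0001) = 0b1110.

C[1] = 0b0011, C[2] = 0b0011, C[3] = 0b1001, C[4] = 0b1110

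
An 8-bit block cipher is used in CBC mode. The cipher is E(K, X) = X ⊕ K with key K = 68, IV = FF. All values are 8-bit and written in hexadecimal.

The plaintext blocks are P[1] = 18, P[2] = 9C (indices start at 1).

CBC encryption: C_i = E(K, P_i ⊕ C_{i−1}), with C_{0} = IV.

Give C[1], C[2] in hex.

C[1] = 8F, C[2] = 7B

C[1]: P[1] ⊕ FF = E7; E(K, E7) = 8F.
C[2]: P[2] ⊕ 8F = 13; E(K, 13) = 7B.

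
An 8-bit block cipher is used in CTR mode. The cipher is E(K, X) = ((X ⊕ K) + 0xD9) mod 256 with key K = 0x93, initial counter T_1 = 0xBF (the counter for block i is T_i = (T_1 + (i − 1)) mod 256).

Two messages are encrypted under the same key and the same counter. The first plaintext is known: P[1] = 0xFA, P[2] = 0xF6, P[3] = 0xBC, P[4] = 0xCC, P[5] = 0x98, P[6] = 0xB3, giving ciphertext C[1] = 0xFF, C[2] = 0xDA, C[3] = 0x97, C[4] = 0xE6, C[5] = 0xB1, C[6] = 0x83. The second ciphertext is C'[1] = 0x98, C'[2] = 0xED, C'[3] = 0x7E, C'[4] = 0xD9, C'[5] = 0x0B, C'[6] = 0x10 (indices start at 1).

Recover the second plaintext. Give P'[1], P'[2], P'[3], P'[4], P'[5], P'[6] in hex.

In CTR with a reused counter, both messages share the same keystream S_i, so C_i ⊕ C'_i = P_i ⊕ P'_i and thus P'_i = P_i ⊕ C_i ⊕ C'_i.
P'[1]: 0xFA ⊕ 0xFF ⊕ 0x98 = 0x9D.
P'[2]: 0xF6 ⊕ 0xDA ⊕ 0xED = 0xC1.
P'[3]: 0xBC ⊕ 0x97 ⊕ 0x7E = 0x55.
P'[4]: 0xCC ⊕ 0xE6 ⊕ 0xD9 = 0xF3.
P'[5]: 0x98 ⊕ 0xB1 ⊕ 0x0B = 0x22.
P'[6]: 0xB3 ⊕ 0x83 ⊕ 0x10 = 0x20.

P'[1] = 0x9D, P'[2] = 0xC1, P'[3] = 0x55, P'[4] = 0xF3, P'[5] = 0x22, P'[6] = 0x20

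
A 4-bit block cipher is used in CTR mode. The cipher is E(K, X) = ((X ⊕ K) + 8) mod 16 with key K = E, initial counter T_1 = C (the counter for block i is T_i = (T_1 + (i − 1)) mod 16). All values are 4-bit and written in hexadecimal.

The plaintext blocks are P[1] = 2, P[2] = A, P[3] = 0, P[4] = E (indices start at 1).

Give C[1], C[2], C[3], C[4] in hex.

CTR encryption: S_i = E(K, T_i) where T_i is the counter for block i; C_i = P_i ⊕ S_i.
C[1]: T = C, S = E(K, T) = A; 2 ⊕ A = 8.
C[2]: T = D, S = E(K, T) = B; A ⊕ B = 1.
C[3]: T = E, S = E(K, T) = 8; 0 ⊕ 8 = 8.
C[4]: T = F, S = E(K, T) = 9; E ⊕ 9 = 7.

C[1] = 8, C[2] = 1, C[3] = 8, C[4] = 7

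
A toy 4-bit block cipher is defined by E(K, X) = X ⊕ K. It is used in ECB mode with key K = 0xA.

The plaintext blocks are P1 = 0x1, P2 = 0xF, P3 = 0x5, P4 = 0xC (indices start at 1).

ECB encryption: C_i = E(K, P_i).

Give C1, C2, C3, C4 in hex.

C1: E(K, 0x1) = 0xB.
C2: E(K, 0xF) = 0x5.
C3: E(K, 0x5) = 0xF.
C4: E(K, 0xC) = 0x6.

C1 = 0xB, C2 = 0x5, C3 = 0xF, C4 = 0x6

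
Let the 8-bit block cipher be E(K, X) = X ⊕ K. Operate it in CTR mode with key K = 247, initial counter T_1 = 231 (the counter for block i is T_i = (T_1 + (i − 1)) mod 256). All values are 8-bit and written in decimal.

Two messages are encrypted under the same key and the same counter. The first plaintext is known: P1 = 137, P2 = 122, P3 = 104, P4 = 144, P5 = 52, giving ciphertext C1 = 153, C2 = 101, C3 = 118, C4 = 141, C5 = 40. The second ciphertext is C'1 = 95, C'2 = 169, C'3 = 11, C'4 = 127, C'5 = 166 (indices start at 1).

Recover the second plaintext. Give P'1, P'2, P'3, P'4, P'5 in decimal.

In CTR with a reused counter, both messages share the same keystream S_i, so C_i ⊕ C'_i = P_i ⊕ P'_i and thus P'_i = P_i ⊕ C_i ⊕ C'_i.
P'1: 137 ⊕ 153 ⊕ 95 = 79.
P'2: 122 ⊕ 101 ⊕ 169 = 182.
P'3: 104 ⊕ 118 ⊕ 11 = 21.
P'4: 144 ⊕ 141 ⊕ 127 = 98.
P'5: 52 ⊕ 40 ⊕ 166 = 186.

P'1 = 79, P'2 = 182, P'3 = 21, P'4 = 98, P'5 = 186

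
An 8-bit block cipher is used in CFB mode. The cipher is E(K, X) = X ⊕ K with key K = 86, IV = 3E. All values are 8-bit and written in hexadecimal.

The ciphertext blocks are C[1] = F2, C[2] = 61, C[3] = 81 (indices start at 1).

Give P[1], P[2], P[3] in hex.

CFB decryption: P_i = C_i ⊕ E(K, C_{i−1}), with C_{0} = IV.
P[1]: E(K, 3E) = B8; F2 ⊕ B8 = 4A.
P[2]: E(K, F2) = 74; 61 ⊕ 74 = 15.
P[3]: E(K, 61) = E7; 81 ⊕ E7 = 66.

P[1] = 4A, P[2] = 15, P[3] = 66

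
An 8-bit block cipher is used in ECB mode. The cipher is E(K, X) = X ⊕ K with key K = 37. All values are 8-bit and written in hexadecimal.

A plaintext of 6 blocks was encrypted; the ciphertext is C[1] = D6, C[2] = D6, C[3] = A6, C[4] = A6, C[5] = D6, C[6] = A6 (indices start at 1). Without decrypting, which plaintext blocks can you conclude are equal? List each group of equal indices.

ECB encrypts each block independently with the same key, so equal ciphertext blocks imply equal plaintext blocks.
C[1] = C[2] = C[5] = D6, so P[1] = P[2] = P[5].
C[3] = C[4] = C[6] = A6, so P[3] = P[4] = P[6].

P[1] = P[2] = P[5]; P[3] = P[4] = P[6]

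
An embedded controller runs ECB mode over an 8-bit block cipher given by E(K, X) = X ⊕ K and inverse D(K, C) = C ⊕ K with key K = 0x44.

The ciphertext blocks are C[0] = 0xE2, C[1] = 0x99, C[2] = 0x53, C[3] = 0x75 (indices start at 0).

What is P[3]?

ECB decryption: P_i = D(K, C_i).
P[3]: D(K, 0x75) = 0x31.

P[3] = 0x31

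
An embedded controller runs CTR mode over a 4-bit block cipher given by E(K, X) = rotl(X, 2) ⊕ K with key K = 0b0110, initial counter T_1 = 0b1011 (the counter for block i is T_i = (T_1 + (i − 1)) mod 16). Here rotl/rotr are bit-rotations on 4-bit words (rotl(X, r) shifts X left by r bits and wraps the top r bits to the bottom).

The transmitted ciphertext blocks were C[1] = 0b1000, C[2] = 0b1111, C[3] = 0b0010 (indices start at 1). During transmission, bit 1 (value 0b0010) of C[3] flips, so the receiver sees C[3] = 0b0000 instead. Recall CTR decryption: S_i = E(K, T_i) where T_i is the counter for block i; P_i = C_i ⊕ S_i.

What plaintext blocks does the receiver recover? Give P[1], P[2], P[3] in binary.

P[1] = 0b0000, P[2] = 0b1010, P[3] = 0b0001

Only C[3] changed, to 0b0000. In CTR, a change in C_i flips the same bit in P_i only; the keystream is unaffected. Decrypting the received ciphertext:
P[1]: T = 0b1011, S = E(K, T) = 0b1000; 0b1000 ⊕ 0b1000 = 0b0000.
P[2]: T = 0b1100, S = E(K, T) = 0b0101; 0b1111 ⊕ 0b0101 = 0b1010.
P[3]: T = 0b1101, S = E(K, T) = 0b0001; 0b0000 ⊕ 0b0001 = 0b0001.
Blocks that differ from the original plaintext: P[3].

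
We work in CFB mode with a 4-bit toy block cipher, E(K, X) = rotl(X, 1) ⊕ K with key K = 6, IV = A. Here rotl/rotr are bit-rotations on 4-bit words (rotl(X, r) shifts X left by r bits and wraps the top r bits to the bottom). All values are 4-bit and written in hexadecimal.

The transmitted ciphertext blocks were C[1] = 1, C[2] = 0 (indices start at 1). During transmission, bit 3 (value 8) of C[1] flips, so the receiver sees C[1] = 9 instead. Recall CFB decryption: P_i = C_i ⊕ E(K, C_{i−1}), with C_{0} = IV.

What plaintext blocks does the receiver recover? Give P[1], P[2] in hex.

Only C[1] changed, to 9. In CFB, a change in C_i flips the same bit in P_i and garbles P_{i+1}. Decrypting the received ciphertext:
P[1]: E(K, A) = 3; 9 ⊕ 3 = A.
P[2]: E(K, 9) = 5; 0 ⊕ 5 = 5.
Blocks that differ from the original plaintext: P[1], P[2].

P[1] = A, P[2] = 5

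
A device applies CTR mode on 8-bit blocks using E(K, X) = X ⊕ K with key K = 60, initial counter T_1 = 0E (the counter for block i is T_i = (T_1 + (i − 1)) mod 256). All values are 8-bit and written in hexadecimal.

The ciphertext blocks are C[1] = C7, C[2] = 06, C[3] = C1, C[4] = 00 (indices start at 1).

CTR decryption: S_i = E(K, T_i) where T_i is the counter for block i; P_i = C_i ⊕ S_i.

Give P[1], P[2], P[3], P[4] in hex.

P[1]: T = 0E, S = E(K, T) = 6E; C7 ⊕ 6E = A9.
P[2]: T = 0F, S = E(K, T) = 6F; 06 ⊕ 6F = 69.
P[3]: T = 10, S = E(K, T) = 70; C1 ⊕ 70 = B1.
P[4]: T = 11, S = E(K, T) = 71; 00 ⊕ 71 = 71.

P[1] = A9, P[2] = 69, P[3] = B1, P[4] = 71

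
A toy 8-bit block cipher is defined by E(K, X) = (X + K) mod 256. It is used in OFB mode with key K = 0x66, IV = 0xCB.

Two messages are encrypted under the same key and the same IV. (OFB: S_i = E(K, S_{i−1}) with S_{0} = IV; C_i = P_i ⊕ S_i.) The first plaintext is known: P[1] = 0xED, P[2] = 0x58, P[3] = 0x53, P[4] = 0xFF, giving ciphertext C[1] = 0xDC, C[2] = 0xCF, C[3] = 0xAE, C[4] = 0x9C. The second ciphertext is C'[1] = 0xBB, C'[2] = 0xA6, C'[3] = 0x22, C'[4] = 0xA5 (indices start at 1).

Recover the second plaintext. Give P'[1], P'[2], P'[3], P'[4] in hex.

P'[1] = 0x8A, P'[2] = 0x31, P'[3] = 0xDF, P'[4] = 0xC6

In OFB with a reused IV, both messages share the same keystream S_i, so C_i ⊕ C'_i = P_i ⊕ P'_i and thus P'_i = P_i ⊕ C_i ⊕ C'_i.
P'[1]: 0xED ⊕ 0xDC ⊕ 0xBB = 0x8A.
P'[2]: 0x58 ⊕ 0xCF ⊕ 0xA6 = 0x31.
P'[3]: 0x53 ⊕ 0xAE ⊕ 0x22 = 0xDF.
P'[4]: 0xFF ⊕ 0x9C ⊕ 0xA5 = 0xC6.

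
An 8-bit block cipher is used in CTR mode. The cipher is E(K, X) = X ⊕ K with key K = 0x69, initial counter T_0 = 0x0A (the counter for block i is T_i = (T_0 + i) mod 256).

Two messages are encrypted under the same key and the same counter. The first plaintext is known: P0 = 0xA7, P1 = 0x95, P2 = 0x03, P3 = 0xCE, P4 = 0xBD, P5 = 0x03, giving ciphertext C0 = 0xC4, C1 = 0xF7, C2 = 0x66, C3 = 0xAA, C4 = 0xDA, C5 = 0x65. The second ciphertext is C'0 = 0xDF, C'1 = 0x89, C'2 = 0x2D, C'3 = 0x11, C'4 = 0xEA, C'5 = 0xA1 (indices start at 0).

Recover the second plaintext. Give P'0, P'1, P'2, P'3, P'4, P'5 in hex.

In CTR with a reused counter, both messages share the same keystream S_i, so C_i ⊕ C'_i = P_i ⊕ P'_i and thus P'_i = P_i ⊕ C_i ⊕ C'_i.
P'0: 0xA7 ⊕ 0xC4 ⊕ 0xDF = 0xBC.
P'1: 0x95 ⊕ 0xF7 ⊕ 0x89 = 0xEB.
P'2: 0x03 ⊕ 0x66 ⊕ 0x2D = 0x48.
P'3: 0xCE ⊕ 0xAA ⊕ 0x11 = 0x75.
P'4: 0xBD ⊕ 0xDA ⊕ 0xEA = 0x8D.
P'5: 0x03 ⊕ 0x65 ⊕ 0xA1 = 0xC7.

P'0 = 0xBC, P'1 = 0xEB, P'2 = 0x48, P'3 = 0x75, P'4 = 0x8D, P'5 = 0xC7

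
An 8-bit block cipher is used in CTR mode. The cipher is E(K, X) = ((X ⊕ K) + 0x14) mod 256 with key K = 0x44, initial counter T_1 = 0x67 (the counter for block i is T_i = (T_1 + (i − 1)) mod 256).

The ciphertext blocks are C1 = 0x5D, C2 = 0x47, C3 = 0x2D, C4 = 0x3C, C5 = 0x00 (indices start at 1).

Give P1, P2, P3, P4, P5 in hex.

P1 = 0x6A, P2 = 0x07, P3 = 0x6C, P4 = 0x7E, P5 = 0x43

CTR decryption: S_i = E(K, T_i) where T_i is the counter for block i; P_i = C_i ⊕ S_i.
P1: T = 0x67, S = E(K, T) = 0x37; 0x5D ⊕ 0x37 = 0x6A.
P2: T = 0x68, S = E(K, T) = 0x40; 0x47 ⊕ 0x40 = 0x07.
P3: T = 0x69, S = E(K, T) = 0x41; 0x2D ⊕ 0x41 = 0x6C.
P4: T = 0x6A, S = E(K, T) = 0x42; 0x3C ⊕ 0x42 = 0x7E.
P5: T = 0x6B, S = E(K, T) = 0x43; 0x00 ⊕ 0x43 = 0x43.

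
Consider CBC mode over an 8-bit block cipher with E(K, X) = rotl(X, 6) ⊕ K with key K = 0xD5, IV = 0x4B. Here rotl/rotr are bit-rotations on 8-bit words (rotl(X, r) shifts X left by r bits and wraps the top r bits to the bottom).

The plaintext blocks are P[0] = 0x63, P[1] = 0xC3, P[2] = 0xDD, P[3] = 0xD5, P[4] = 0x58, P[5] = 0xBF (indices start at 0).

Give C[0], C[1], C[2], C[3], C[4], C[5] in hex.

C[0] = 0xDF, C[1] = 0xD2, C[2] = 0x16, C[3] = 0x25, C[4] = 0x8A, C[5] = 0x98

CBC encryption: C_i = E(K, P_i ⊕ C_{i−1}), with C_{−1} = IV.
C[0]: P[0] ⊕ 0x4B = 0x28; E(K, 0x28) = 0xDF.
C[1]: P[1] ⊕ 0xDF = 0x1C; E(K, 0x1C) = 0xD2.
C[2]: P[2] ⊕ 0xD2 = 0x0F; E(K, 0x0F) = 0x16.
C[3]: P[3] ⊕ 0x16 = 0xC3; E(K, 0xC3) = 0x25.
C[4]: P[4] ⊕ 0x25 = 0x7D; E(K, 0x7D) = 0x8A.
C[5]: P[5] ⊕ 0x8A = 0x35; E(K, 0x35) = 0x98.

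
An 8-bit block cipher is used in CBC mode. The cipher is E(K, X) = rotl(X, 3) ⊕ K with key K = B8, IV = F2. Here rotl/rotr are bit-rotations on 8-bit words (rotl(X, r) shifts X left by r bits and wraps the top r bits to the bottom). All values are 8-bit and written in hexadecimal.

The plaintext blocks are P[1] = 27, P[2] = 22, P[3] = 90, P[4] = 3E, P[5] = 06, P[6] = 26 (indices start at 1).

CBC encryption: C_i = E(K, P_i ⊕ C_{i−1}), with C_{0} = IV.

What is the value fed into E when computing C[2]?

C[1]: P[1] ⊕ F2 = D5; E(K, D5) = 16.
C[2]: P[2] ⊕ 16 = 34; E(K, 34) = 19.
So the input to E for block [2] is 34.

34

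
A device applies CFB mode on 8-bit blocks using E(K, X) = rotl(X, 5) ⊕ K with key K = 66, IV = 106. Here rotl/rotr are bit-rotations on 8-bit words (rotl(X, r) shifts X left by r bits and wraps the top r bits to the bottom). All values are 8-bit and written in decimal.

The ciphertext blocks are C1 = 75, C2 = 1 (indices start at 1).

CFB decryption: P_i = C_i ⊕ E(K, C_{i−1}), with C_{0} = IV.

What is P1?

P1: E(K, 106) = 15; 75 ⊕ 15 = 68.

P1 = 68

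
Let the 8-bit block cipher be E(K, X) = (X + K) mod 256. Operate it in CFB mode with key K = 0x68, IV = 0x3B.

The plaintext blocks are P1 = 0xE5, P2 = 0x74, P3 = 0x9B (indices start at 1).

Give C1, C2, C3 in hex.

C1 = 0x46, C2 = 0xDA, C3 = 0xD9

CFB encryption: C_i = P_i ⊕ E(K, C_{i−1}), with C_{0} = IV.
C1: E(K, 0x3B) = 0xA3; 0xE5 ⊕ 0xA3 = 0x46.
C2: E(K, 0x46) = 0xAE; 0x74 ⊕ 0xAE = 0xDA.
C3: E(K, 0xDA) = 0x42; 0x9B ⊕ 0x42 = 0xD9.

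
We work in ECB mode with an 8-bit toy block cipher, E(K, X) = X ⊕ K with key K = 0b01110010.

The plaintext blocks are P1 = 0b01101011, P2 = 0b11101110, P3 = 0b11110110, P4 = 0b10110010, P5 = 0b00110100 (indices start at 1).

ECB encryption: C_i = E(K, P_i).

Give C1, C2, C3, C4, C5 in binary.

C1 = 0b00011001, C2 = 0b10011100, C3 = 0b10000100, C4 = 0b11000000, C5 = 0b01000110

C1: E(K, 0b01101011) = 0b00011001.
C2: E(K, 0b11101110) = 0b10011100.
C3: E(K, 0b11110110) = 0b10000100.
C4: E(K, 0b10110010) = 0b11000000.
C5: E(K, 0b00110100) = 0b01000110.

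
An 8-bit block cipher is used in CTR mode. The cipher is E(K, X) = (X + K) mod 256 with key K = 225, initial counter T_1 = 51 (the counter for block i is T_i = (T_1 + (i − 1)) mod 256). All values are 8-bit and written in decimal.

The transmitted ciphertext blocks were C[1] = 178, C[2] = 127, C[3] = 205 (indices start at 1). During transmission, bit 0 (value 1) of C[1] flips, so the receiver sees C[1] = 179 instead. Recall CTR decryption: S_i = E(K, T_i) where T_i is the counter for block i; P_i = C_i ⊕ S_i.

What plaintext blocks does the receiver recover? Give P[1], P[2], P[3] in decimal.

P[1] = 167, P[2] = 106, P[3] = 219

Only C[1] changed, to 179. In CTR, a change in C_i flips the same bit in P_i only; the keystream is unaffected. Decrypting the received ciphertext:
P[1]: T = 51, S = E(K, T) = 20; 179 ⊕ 20 = 167.
P[2]: T = 52, S = E(K, T) = 21; 127 ⊕ 21 = 106.
P[3]: T = 53, S = E(K, T) = 22; 205 ⊕ 22 = 219.
Blocks that differ from the original plaintext: P[1].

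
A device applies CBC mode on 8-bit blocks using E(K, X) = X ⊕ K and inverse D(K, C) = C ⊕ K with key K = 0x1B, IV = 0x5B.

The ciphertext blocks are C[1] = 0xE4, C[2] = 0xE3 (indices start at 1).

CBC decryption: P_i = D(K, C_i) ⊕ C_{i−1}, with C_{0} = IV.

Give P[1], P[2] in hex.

P[1]: D(K, 0xE4) = 0xFF; 0xFF ⊕ 0x5B = 0xA4.
P[2]: D(K, 0xE3) = 0xF8; 0xF8 ⊕ 0xE4 = 0x1C.

P[1] = 0xA4, P[2] = 0x1C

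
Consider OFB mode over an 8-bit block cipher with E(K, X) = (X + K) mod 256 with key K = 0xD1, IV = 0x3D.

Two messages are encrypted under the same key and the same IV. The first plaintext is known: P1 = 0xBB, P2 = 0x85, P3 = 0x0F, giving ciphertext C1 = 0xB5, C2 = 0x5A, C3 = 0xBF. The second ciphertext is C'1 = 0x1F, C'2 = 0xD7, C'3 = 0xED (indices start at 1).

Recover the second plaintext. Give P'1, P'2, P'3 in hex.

In OFB with a reused IV, both messages share the same keystream S_i, so C_i ⊕ C'_i = P_i ⊕ P'_i and thus P'_i = P_i ⊕ C_i ⊕ C'_i.
P'1: 0xBB ⊕ 0xB5 ⊕ 0x1F = 0x11.
P'2: 0x85 ⊕ 0x5A ⊕ 0xD7 = 0x08.
P'3: 0x0F ⊕ 0xBF ⊕ 0xED = 0x5D.

P'1 = 0x11, P'2 = 0x08, P'3 = 0x5D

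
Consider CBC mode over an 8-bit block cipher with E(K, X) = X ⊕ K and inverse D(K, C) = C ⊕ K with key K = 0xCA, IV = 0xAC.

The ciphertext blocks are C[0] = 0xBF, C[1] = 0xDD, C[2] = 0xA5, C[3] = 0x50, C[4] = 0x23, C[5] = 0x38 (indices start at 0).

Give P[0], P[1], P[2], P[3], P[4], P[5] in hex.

CBC decryption: P_i = D(K, C_i) ⊕ C_{i−1}, with C_{−1} = IV.
P[0]: D(K, 0xBF) = 0x75; 0x75 ⊕ 0xAC = 0xD9.
P[1]: D(K, 0xDD) = 0x17; 0x17 ⊕ 0xBF = 0xA8.
P[2]: D(K, 0xA5) = 0x6F; 0x6F ⊕ 0xDD = 0xB2.
P[3]: D(K, 0x50) = 0x9A; 0x9A ⊕ 0xA5 = 0x3F.
P[4]: D(K, 0x23) = 0xE9; 0xE9 ⊕ 0x50 = 0xB9.
P[5]: D(K, 0x38) = 0xF2; 0xF2 ⊕ 0x23 = 0xD1.

P[0] = 0xD9, P[1] = 0xA8, P[2] = 0xB2, P[3] = 0x3F, P[4] = 0xB9, P[5] = 0xD1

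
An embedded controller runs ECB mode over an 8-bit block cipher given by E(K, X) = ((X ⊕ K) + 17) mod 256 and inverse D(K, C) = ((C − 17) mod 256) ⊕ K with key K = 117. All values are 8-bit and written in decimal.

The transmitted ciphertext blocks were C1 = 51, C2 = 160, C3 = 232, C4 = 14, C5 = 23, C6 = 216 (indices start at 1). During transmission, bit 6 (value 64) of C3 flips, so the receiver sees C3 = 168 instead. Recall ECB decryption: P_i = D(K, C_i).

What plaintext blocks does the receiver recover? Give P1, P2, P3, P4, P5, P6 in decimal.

P1 = 87, P2 = 250, P3 = 226, P4 = 136, P5 = 115, P6 = 178

Only C3 changed, to 168. In ECB, a change in C_i affects only P_i. Decrypting the received ciphertext:
P1: D(K, 51) = 87.
P2: D(K, 160) = 250.
P3: D(K, 168) = 226.
P4: D(K, 14) = 136.
P5: D(K, 23) = 115.
P6: D(K, 216) = 178.
Blocks that differ from the original plaintext: P3.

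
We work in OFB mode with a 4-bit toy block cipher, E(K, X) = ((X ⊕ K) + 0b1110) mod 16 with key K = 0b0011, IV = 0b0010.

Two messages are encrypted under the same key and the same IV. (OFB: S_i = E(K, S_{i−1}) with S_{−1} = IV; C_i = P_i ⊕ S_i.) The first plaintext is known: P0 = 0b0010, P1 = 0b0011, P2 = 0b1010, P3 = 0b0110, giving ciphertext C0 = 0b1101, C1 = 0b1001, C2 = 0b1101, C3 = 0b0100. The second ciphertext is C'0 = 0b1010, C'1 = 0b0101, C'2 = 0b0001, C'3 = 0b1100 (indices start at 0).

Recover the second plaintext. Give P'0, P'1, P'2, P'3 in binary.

In OFB with a reused IV, both messages share the same keystream S_i, so C_i ⊕ C'_i = P_i ⊕ P'_i and thus P'_i = P_i ⊕ C_i ⊕ C'_i.
P'0: 0b0010 ⊕ 0b1101 ⊕ 0b1010 = 0b0101.
P'1: 0b0011 ⊕ 0b1001 ⊕ 0b0101 = 0b1111.
P'2: 0b1010 ⊕ 0b1101 ⊕ 0b0001 = 0b0110.
P'3: 0b0110 ⊕ 0b0100 ⊕ 0b1100 = 0b1110.

P'0 = 0b0101, P'1 = 0b1111, P'2 = 0b0110, P'3 = 0b1110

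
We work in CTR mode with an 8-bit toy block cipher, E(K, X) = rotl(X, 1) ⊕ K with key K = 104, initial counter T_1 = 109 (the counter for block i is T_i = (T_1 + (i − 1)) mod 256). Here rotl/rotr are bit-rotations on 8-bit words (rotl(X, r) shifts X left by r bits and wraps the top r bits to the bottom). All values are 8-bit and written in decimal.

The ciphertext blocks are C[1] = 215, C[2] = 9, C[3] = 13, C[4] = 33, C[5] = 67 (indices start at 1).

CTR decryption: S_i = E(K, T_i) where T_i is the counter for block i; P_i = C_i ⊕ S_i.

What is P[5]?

P[5] = 201

P[5]: T = 113, S = E(K, T) = 138; 67 ⊕ 138 = 201.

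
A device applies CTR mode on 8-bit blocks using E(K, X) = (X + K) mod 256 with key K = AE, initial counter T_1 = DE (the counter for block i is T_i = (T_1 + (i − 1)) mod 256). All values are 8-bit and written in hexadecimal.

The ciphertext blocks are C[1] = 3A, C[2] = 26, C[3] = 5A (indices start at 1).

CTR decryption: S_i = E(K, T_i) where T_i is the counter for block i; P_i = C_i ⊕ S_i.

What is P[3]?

P[3]: T = E0, S = E(K, T) = 8E; 5A ⊕ 8E = D4.

P[3] = D4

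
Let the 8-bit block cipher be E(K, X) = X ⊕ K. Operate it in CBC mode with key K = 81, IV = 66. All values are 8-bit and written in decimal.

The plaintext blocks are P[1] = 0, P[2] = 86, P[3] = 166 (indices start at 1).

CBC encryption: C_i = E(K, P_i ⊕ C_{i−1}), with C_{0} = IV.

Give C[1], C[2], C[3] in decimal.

C[1] = 19, C[2] = 20, C[3] = 227

C[1]: P[1] ⊕ 66 = 66; E(K, 66) = 19.
C[2]: P[2] ⊕ 19 = 69; E(K, 69) = 20.
C[3]: P[3] ⊕ 20 = 178; E(K, 178) = 227.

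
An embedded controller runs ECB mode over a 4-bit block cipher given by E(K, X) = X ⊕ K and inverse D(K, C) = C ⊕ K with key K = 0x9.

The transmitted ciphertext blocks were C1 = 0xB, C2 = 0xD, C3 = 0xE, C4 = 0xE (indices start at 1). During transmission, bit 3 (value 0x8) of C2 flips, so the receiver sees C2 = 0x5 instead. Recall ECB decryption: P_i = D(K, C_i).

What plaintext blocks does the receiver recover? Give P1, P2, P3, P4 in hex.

P1 = 0x2, P2 = 0xC, P3 = 0x7, P4 = 0x7

Only C2 changed, to 0x5. In ECB, a change in C_i affects only P_i. Decrypting the received ciphertext:
P1: D(K, 0xB) = 0x2.
P2: D(K, 0x5) = 0xC.
P3: D(K, 0xE) = 0x7.
P4: D(K, 0xE) = 0x7.
Blocks that differ from the original plaintext: P2.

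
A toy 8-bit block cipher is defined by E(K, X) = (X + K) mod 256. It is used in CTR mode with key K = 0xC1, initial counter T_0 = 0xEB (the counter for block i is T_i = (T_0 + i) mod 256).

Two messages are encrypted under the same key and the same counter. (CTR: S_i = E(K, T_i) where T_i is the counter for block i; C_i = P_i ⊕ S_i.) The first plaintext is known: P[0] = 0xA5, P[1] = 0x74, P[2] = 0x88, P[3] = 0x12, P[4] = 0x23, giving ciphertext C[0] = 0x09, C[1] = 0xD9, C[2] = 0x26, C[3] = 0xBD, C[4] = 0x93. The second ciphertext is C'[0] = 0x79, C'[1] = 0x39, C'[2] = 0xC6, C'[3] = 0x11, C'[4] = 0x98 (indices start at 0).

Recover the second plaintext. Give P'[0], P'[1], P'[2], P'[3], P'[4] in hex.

In CTR with a reused counter, both messages share the same keystream S_i, so C_i ⊕ C'_i = P_i ⊕ P'_i and thus P'_i = P_i ⊕ C_i ⊕ C'_i.
P'[0]: 0xA5 ⊕ 0x09 ⊕ 0x79 = 0xD5.
P'[1]: 0x74 ⊕ 0xD9 ⊕ 0x39 = 0x94.
P'[2]: 0x88 ⊕ 0x26 ⊕ 0xC6 = 0x68.
P'[3]: 0x12 ⊕ 0xBD ⊕ 0x11 = 0xBE.
P'[4]: 0x23 ⊕ 0x93 ⊕ 0x98 = 0x28.

P'[0] = 0xD5, P'[1] = 0x94, P'[2] = 0x68, P'[3] = 0xBE, P'[4] = 0x28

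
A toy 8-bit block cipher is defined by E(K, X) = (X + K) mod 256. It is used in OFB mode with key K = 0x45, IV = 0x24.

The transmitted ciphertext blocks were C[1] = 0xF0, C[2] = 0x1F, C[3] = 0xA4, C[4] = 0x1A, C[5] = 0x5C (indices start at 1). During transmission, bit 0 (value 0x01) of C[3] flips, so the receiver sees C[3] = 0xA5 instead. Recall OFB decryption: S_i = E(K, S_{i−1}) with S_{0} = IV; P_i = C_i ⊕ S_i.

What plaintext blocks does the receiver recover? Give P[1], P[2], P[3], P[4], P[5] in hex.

P[1] = 0x99, P[2] = 0xB1, P[3] = 0x56, P[4] = 0x22, P[5] = 0x21

Only C[3] changed, to 0xA5. In OFB, a change in C_i flips the same bit in P_i only; the keystream is unaffected. Decrypting the received ciphertext:
P[1]: S = E(K, 0x24) = 0x69; 0xF0 ⊕ 0x69 = 0x99.
P[2]: S = E(K, 0x69) = 0xAE; 0x1F ⊕ 0xAE = 0xB1.
P[3]: S = E(K, 0xAE) = 0xF3; 0xA5 ⊕ 0xF3 = 0x56.
P[4]: S = E(K, 0xF3) = 0x38; 0x1A ⊕ 0x38 = 0x22.
P[5]: S = E(K, 0x38) = 0x7D; 0x5C ⊕ 0x7D = 0x21.
Blocks that differ from the original plaintext: P[3].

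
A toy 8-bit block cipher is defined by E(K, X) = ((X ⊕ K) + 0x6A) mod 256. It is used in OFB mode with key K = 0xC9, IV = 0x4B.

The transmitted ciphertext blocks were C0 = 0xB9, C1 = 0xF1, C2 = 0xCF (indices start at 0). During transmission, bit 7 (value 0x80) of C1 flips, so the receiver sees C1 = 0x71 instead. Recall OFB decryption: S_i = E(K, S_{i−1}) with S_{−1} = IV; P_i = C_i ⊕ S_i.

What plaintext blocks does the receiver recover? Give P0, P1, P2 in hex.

Only C1 changed, to 0x71. In OFB, a change in C_i flips the same bit in P_i only; the keystream is unaffected. Decrypting the received ciphertext:
P0: S = E(K, 0x4B) = 0xEC; 0xB9 ⊕ 0xEC = 0x55.
P1: S = E(K, 0xEC) = 0x8F; 0x71 ⊕ 0x8F = 0xFE.
P2: S = E(K, 0x8F) = 0xB0; 0xCF ⊕ 0xB0 = 0x7F.
Blocks that differ from the original plaintext: P1.

P0 = 0x55, P1 = 0xFE, P2 = 0x7F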